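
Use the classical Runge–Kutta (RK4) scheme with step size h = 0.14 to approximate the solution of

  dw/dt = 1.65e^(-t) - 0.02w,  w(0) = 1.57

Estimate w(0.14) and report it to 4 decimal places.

1.7809

RK4: k1 = f(t_n, w_n); k2 = f(t_n + h/2, w_n + (h/2)·k1); k3 = f(t_n + h/2, w_n + (h/2)·k2); k4 = f(t_n + h, w_n + h·k3); w_{n+1} = w_n + (h/6)·(k1 + 2k2 + 2k3 + k4).
t=0.000000, w=1.570000:
  k1 = f(0.000000, 1.570000) = 1.618600
  k2 = f(0.070000, 1.683302) = 1.504784
  k3 = f(0.070000, 1.675335) = 1.504943
  k4 = f(0.140000, 1.780692) = 1.398827
  w ← 1.570000 + (0.14/6)·(k1 + 2k2 + 2k3 + k4) = 1.780861
w(0.14) ≈ 1.7809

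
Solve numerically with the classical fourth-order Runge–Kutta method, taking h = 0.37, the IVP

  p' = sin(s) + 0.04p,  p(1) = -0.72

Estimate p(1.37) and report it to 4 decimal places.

RK4: k1 = f(s_n, p_n); k2 = f(s_n + h/2, p_n + (h/2)·k1); k3 = f(s_n + h/2, p_n + (h/2)·k2); k4 = f(s_n + h, p_n + h·k3); p_{n+1} = p_n + (h/6)·(k1 + 2k2 + 2k3 + k4).
s=1.000000, p=-0.720000:
  k1 = f(1.000000, -0.720000) = 0.812671
  k2 = f(1.185000, -0.569656) = 0.903713
  k3 = f(1.185000, -0.552813) = 0.904387
  k4 = f(1.370000, -0.385377) = 0.964493
  p ← -0.720000 + (0.37/6)·(k1 + 2k2 + 2k3 + k4) = -0.387409
p(1.37) ≈ -0.3874

-0.3874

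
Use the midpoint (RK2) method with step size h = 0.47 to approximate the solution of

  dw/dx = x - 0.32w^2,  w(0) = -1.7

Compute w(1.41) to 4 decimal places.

-3.4377

Midpoint: k1 = f(x_n, w_n); k2 = f(x_n + h/2, w_n + (h/2)·k1); w_{n+1} = w_n + h·k2.
x=0.000000, w=-1.700000:
  k1 = f(0.000000, -1.700000) = -0.924800
  k2 = f(0.235000, -1.917328) = -0.941367
  w ← -1.700000 + 0.47·(-0.941367) = -2.142442
x=0.470000, w=-2.142442:
  k1 = f(0.470000, -2.142442) = -0.998819
  k2 = f(0.705000, -2.377165) = -1.103292
  w ← -2.142442 + 0.47·(-1.103292) = -2.660990
x=0.940000, w=-2.660990:
  k1 = f(0.940000, -2.660990) = -1.325877
  k2 = f(1.175000, -2.972571) = -1.652577
  w ← -2.660990 + 0.47·(-1.652577) = -3.437701
w(1.41) ≈ -3.4377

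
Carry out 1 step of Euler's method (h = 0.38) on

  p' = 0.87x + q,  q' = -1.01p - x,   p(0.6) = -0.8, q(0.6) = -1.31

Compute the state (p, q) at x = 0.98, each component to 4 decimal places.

Euler on (p,q): p_{n+1} = p_n + h·p', q_{n+1} = q_n + h·q'.
0.600000: (-0.800000, -1.310000); f=(-0.788000, 0.208000) → (-1.099440, -1.230960)
(p(0.98), q(0.98)) ≈ (-1.0994, -1.2310)

-1.0994, -1.2310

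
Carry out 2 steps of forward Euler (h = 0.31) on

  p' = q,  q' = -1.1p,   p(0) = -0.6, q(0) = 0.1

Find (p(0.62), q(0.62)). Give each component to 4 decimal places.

Euler on (p,q): p_{n+1} = p_n + h·p', q_{n+1} = q_n + h·q'.
0.000000: (-0.600000, 0.100000); f=(0.100000, 0.660000) → (-0.569000, 0.304600)
0.310000: (-0.569000, 0.304600); f=(0.304600, 0.625900) → (-0.474574, 0.498629)
(p(0.62), q(0.62)) ≈ (-0.4746, 0.4986)

-0.4746, 0.4986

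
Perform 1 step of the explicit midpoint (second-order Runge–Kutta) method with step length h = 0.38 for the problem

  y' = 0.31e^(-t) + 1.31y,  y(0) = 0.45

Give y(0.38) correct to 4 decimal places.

0.8565

Midpoint: k1 = f(t_n, y_n); k2 = f(t_n + h/2, y_n + (h/2)·k1); y_{n+1} = y_n + h·k2.
t=0.000000, y=0.450000:
  k1 = f(0.000000, 0.450000) = 0.899500
  k2 = f(0.190000, 0.620905) = 1.069743
  y ← 0.450000 + 0.38·1.069743 = 0.856502
y(0.38) ≈ 0.8565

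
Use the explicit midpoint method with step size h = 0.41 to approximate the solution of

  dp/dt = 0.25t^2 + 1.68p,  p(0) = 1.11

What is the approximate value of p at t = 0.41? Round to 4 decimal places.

2.1422

Midpoint: k1 = f(t_n, p_n); k2 = f(t_n + h/2, p_n + (h/2)·k1); p_{n+1} = p_n + h·k2.
t=0.000000, p=1.110000:
  k1 = f(0.000000, 1.110000) = 1.864800
  k2 = f(0.205000, 1.492284) = 2.517543
  p ← 1.110000 + 0.41·2.517543 = 2.142193
p(0.41) ≈ 2.1422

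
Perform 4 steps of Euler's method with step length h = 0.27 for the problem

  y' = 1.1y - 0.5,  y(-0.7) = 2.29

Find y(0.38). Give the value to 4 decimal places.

Euler: y_{n+1} = y_n + h·f(t_n, y_n).
t=-0.700000, y=2.290000: f=2.019000 → y ← 2.290000 + 0.27·2.019000 = 2.835130
t=-0.430000, y=2.835130: f=2.618643 → y ← 2.835130 + 0.27·2.618643 = 3.542164
t=-0.160000, y=3.542164: f=3.396380 → y ← 3.542164 + 0.27·3.396380 = 4.459186
t=0.110000, y=4.459186: f=4.405105 → y ← 4.459186 + 0.27·4.405105 = 5.648565
y(0.38) ≈ 5.6486

5.6486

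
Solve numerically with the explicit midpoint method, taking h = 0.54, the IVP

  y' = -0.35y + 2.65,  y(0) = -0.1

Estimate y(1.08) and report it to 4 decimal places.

2.3011

Midpoint: k1 = f(t_n, y_n); k2 = f(t_n + h/2, y_n + (h/2)·k1); y_{n+1} = y_n + h·k2.
t=0.000000, y=-0.100000:
  k1 = f(0.000000, -0.100000) = 2.685000
  k2 = f(0.270000, 0.624950) = 2.431267
  y ← -0.100000 + 0.54·2.431267 = 1.212884
t=0.540000, y=1.212884:
  k1 = f(0.540000, 1.212884) = 2.225490
  k2 = f(0.810000, 1.813767) = 2.015182
  y ← 1.212884 + 0.54·2.015182 = 2.301083
y(1.08) ≈ 2.3011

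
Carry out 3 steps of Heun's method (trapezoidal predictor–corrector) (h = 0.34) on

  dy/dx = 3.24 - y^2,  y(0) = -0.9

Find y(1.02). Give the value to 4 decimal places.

Heun: k1 = f(x_n, y_n); k2 = f(x_n + h, y_n + h·k1); y_{n+1} = y_n + (h/2)·(k1 + k2).
x=0.000000, y=-0.900000:
  k1 = f(0.000000, -0.900000) = 2.430000
  k2 = f(0.340000, -0.073800) = 3.234554
  y ← -0.900000 + (0.34/2)·(2.430000 + 3.234554) = 0.062974
x=0.340000, y=0.062974:
  k1 = f(0.340000, 0.062974) = 3.236034
  k2 = f(0.680000, 1.163226) = 1.886906
  y ← 0.062974 + (0.34/2)·(3.236034 + 1.886906) = 0.933874
x=0.680000, y=0.933874:
  k1 = f(0.680000, 0.933874) = 2.367879
  k2 = f(1.020000, 1.738953) = 0.216043
  y ← 0.933874 + (0.34/2)·(2.367879 + 0.216043) = 1.373141
y(1.02) ≈ 1.3731

1.3731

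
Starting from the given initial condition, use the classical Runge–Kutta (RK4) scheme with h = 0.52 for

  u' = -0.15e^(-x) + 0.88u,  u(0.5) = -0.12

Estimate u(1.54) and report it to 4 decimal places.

RK4: k1 = f(x_n, u_n); k2 = f(x_n + h/2, u_n + (h/2)·k1); k3 = f(x_n + h/2, u_n + (h/2)·k2); k4 = f(x_n + h, u_n + h·k3); u_{n+1} = u_n + (h/6)·(k1 + 2k2 + 2k3 + k4).
x=0.500000, u=-0.120000:
  k1 = f(0.500000, -0.120000) = -0.196580
  k2 = f(0.760000, -0.171111) = -0.220727
  k3 = f(0.760000, -0.177389) = -0.226252
  k4 = f(1.020000, -0.237651) = -0.263222
  u ← -0.120000 + (0.52/6)·(k1 + 2k2 + 2k3 + k4) = -0.237326
x=1.020000, u=-0.237326:
  k1 = f(1.020000, -0.237326) = -0.262936
  k2 = f(1.280000, -0.305689) = -0.310712
  k3 = f(1.280000, -0.318111) = -0.321643
  k4 = f(1.540000, -0.404581) = -0.388188
  u ← -0.237326 + (0.52/6)·(k1 + 2k2 + 2k3 + k4) = -0.403365
u(1.54) ≈ -0.4034

-0.4034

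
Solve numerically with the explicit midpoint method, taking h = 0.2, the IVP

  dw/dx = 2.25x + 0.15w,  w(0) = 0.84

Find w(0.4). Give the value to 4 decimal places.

Midpoint: k1 = f(x_n, w_n); k2 = f(x_n + h/2, w_n + (h/2)·k1); w_{n+1} = w_n + h·k2.
x=0.000000, w=0.840000:
  k1 = f(0.000000, 0.840000) = 0.126000
  k2 = f(0.100000, 0.852600) = 0.352890
  w ← 0.840000 + 0.2·0.352890 = 0.910578
x=0.200000, w=0.910578:
  k1 = f(0.200000, 0.910578) = 0.586587
  k2 = f(0.300000, 0.969237) = 0.820386
  w ← 0.910578 + 0.2·0.820386 = 1.074655
w(0.4) ≈ 1.0747

1.0747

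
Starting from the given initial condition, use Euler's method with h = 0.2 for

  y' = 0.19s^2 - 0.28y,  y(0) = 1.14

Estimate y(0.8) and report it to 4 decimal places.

Euler: y_{n+1} = y_n + h·f(s_n, y_n).
s=0.000000, y=1.140000: f=-0.319200 → y ← 1.140000 + 0.2·(-0.319200) = 1.076160
s=0.200000, y=1.076160: f=-0.293725 → y ← 1.076160 + 0.2·(-0.293725) = 1.017415
s=0.400000, y=1.017415: f=-0.254476 → y ← 1.017415 + 0.2·(-0.254476) = 0.966520
s=0.600000, y=0.966520: f=-0.202226 → y ← 0.966520 + 0.2·(-0.202226) = 0.926075
y(0.8) ≈ 0.9261

0.9261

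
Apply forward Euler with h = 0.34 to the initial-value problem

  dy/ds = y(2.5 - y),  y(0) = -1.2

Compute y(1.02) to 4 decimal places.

-33.0627

Euler: y_{n+1} = y_n + h·f(s_n, y_n).
s=0.000000, y=-1.200000: f=-4.440000 → y ← -1.200000 + 0.34·(-4.440000) = -2.709600
s=0.340000, y=-2.709600: f=-14.115932 → y ← -2.709600 + 0.34·(-14.115932) = -7.509017
s=0.680000, y=-7.509017: f=-75.157878 → y ← -7.509017 + 0.34·(-75.157878) = -33.062695
y(1.02) ≈ -33.0627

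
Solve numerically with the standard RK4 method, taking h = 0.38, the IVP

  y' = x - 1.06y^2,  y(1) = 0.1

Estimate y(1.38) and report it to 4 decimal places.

RK4: k1 = f(x_n, y_n); k2 = f(x_n + h/2, y_n + (h/2)·k1); k3 = f(x_n + h/2, y_n + (h/2)·k2); k4 = f(x_n + h, y_n + h·k3); y_{n+1} = y_n + (h/6)·(k1 + 2k2 + 2k3 + k4).
x=1.000000, y=0.100000:
  k1 = f(1.000000, 0.100000) = 0.989400
  k2 = f(1.190000, 0.287986) = 1.102088
  k3 = f(1.190000, 0.309397) = 1.088530
  k4 = f(1.380000, 0.513641) = 1.100343
  y ← 0.100000 + (0.38/6)·(k1 + 2k2 + 2k3 + k4) = 0.509829
y(1.38) ≈ 0.5098

0.5098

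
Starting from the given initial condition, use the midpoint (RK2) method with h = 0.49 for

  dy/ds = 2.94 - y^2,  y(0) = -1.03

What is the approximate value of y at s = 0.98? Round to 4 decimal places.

Midpoint: k1 = f(s_n, y_n); k2 = f(s_n + h/2, y_n + (h/2)·k1); y_{n+1} = y_n + h·k2.
s=0.000000, y=-1.030000:
  k1 = f(0.000000, -1.030000) = 1.879100
  k2 = f(0.245000, -0.569621) = 2.615532
  y ← -1.030000 + 0.49·2.615532 = 0.251611
s=0.490000, y=0.251611:
  k1 = f(0.490000, 0.251611) = 2.876692
  k2 = f(0.735000, 0.956400) = 2.025298
  y ← 0.251611 + 0.49·2.025298 = 1.244007
y(0.98) ≈ 1.2440

1.2440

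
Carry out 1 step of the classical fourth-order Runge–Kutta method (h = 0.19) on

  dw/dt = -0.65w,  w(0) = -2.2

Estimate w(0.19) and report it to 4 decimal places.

-1.9444

RK4: k1 = f(t_n, w_n); k2 = f(t_n + h/2, w_n + (h/2)·k1); k3 = f(t_n + h/2, w_n + (h/2)·k2); k4 = f(t_n + h, w_n + h·k3); w_{n+1} = w_n + (h/6)·(k1 + 2k2 + 2k3 + k4).
t=0.000000, w=-2.200000:
  k1 = f(0.000000, -2.200000) = 1.430000
  k2 = f(0.095000, -2.064150) = 1.341698
  k3 = f(0.095000, -2.072539) = 1.347150
  k4 = f(0.190000, -1.944041) = 1.263627
  w ← -2.200000 + (0.19/6)·(k1 + 2k2 + 2k3 + k4) = -1.944408
w(0.19) ≈ -1.9444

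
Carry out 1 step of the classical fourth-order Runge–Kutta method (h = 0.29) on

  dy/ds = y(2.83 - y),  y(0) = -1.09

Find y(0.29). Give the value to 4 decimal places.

-4.6263

RK4: k1 = f(s_n, y_n); k2 = f(s_n + h/2, y_n + (h/2)·k1); k3 = f(s_n + h/2, y_n + (h/2)·k2); k4 = f(s_n + h, y_n + h·k3); y_{n+1} = y_n + (h/6)·(k1 + 2k2 + 2k3 + k4).
s=0.000000, y=-1.090000:
  k1 = f(0.000000, -1.090000) = -4.272800
  k2 = f(0.145000, -1.709556) = -7.760625
  k3 = f(0.145000, -2.215291) = -11.176785
  k4 = f(0.290000, -4.331268) = -31.017368
  y ← -1.090000 + (0.29/6)·(k1 + 2k2 + 2k3 + k4) = -4.626308
y(0.29) ≈ -4.6263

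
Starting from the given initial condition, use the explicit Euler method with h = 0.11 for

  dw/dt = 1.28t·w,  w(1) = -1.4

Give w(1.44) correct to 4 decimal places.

-2.5692

Euler: w_{n+1} = w_n + h·f(t_n, w_n).
t=1.000000, w=-1.400000: f=-1.792000 → w ← -1.400000 + 0.11·(-1.792000) = -1.597120
t=1.110000, w=-1.597120: f=-2.269188 → w ← -1.597120 + 0.11·(-2.269188) = -1.846731
t=1.220000, w=-1.846731: f=-2.883855 → w ← -1.846731 + 0.11·(-2.883855) = -2.163955
t=1.330000, w=-2.163955: f=-3.683916 → w ← -2.163955 + 0.11·(-3.683916) = -2.569186
w(1.44) ≈ -2.5692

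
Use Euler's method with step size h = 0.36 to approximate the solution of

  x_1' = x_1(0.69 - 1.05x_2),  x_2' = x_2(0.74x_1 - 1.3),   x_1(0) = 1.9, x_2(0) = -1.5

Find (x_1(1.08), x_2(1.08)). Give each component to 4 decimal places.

Euler on (x_1,x_2): x_1_{n+1} = x_1_n + h·x_1', x_2_{n+1} = x_2_n + h·x_2'.
0.000000: (1.900000, -1.500000); f=(4.303500, -0.159000) → (3.449260, -1.557240)
0.360000: (3.449260, -1.557240); f=(8.019881, -1.950369) → (6.336417, -2.259373)
0.720000: (6.336417, -2.259373); f=(19.404273, -7.656899) → (13.321956, -5.015856)
(x_1(1.08), x_2(1.08)) ≈ (13.3220, -5.0159)

13.3220, -5.0159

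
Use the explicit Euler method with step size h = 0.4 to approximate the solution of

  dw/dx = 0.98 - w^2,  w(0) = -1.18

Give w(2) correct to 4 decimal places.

Euler: w_{n+1} = w_n + h·f(x_n, w_n).
x=0.000000, w=-1.180000: f=-0.412400 → w ← -1.180000 + 0.4·(-0.412400) = -1.344960
x=0.400000, w=-1.344960: f=-0.828917 → w ← -1.344960 + 0.4·(-0.828917) = -1.676527
x=0.800000, w=-1.676527: f=-1.830743 → w ← -1.676527 + 0.4·(-1.830743) = -2.408824
x=1.200000, w=-2.408824: f=-4.822433 → w ← -2.408824 + 0.4·(-4.822433) = -4.337797
x=1.600000, w=-4.337797: f=-17.836485 → w ← -4.337797 + 0.4·(-17.836485) = -11.472391
w(2) ≈ -11.4724

-11.4724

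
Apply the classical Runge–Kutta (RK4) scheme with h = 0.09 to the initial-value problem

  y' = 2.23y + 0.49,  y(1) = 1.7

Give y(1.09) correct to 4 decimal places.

2.1267

RK4: k1 = f(t_n, y_n); k2 = f(t_n + h/2, y_n + (h/2)·k1); k3 = f(t_n + h/2, y_n + (h/2)·k2); k4 = f(t_n + h, y_n + h·k3); y_{n+1} = y_n + (h/6)·(k1 + 2k2 + 2k3 + k4).
t=1.000000, y=1.700000:
  k1 = f(1.000000, 1.700000) = 4.281000
  k2 = f(1.045000, 1.892645) = 4.710598
  k3 = f(1.045000, 1.911977) = 4.753709
  k4 = f(1.090000, 2.127834) = 5.235069
  y ← 1.700000 + (0.09/6)·(k1 + 2k2 + 2k3 + k4) = 2.126670
y(1.09) ≈ 2.1267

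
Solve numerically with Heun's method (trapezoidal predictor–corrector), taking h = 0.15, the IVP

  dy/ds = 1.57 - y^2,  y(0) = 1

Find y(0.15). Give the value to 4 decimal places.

Heun: k1 = f(s_n, y_n); k2 = f(s_n + h, y_n + h·k1); y_{n+1} = y_n + (h/2)·(k1 + k2).
s=0.000000, y=1.000000:
  k1 = f(0.000000, 1.000000) = 0.570000
  k2 = f(0.150000, 1.085500) = 0.391690
  y ← 1.000000 + (0.15/2)·(0.570000 + 0.391690) = 1.072127
y(0.15) ≈ 1.0721

1.0721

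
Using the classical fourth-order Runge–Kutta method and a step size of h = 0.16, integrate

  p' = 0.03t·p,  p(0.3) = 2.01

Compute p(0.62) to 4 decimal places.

2.0189

RK4: k1 = f(t_n, p_n); k2 = f(t_n + h/2, p_n + (h/2)·k1); k3 = f(t_n + h/2, p_n + (h/2)·k2); k4 = f(t_n + h, p_n + h·k3); p_{n+1} = p_n + (h/6)·(k1 + 2k2 + 2k3 + k4).
t=0.300000, p=2.010000:
  k1 = f(0.300000, 2.010000) = 0.018090
  k2 = f(0.380000, 2.011447) = 0.022930
  k3 = f(0.380000, 2.011834) = 0.022935
  k4 = f(0.460000, 2.013670) = 0.027789
  p ← 2.010000 + (0.16/6)·(k1 + 2k2 + 2k3 + k4) = 2.013670
t=0.460000, p=2.013670:
  k1 = f(0.460000, 2.013670) = 0.027789
  k2 = f(0.540000, 2.015893) = 0.032657
  k3 = f(0.540000, 2.016282) = 0.032664
  k4 = f(0.620000, 2.018896) = 0.037551
  p ← 2.013670 + (0.16/6)·(k1 + 2k2 + 2k3 + k4) = 2.018896
p(0.62) ≈ 2.0189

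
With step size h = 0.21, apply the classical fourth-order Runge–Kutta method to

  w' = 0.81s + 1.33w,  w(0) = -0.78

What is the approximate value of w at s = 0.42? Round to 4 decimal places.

-1.2768

RK4: k1 = f(s_n, w_n); k2 = f(s_n + h/2, w_n + (h/2)·k1); k3 = f(s_n + h/2, w_n + (h/2)·k2); k4 = f(s_n + h, w_n + h·k3); w_{n+1} = w_n + (h/6)·(k1 + 2k2 + 2k3 + k4).
s=0.000000, w=-0.780000:
  k1 = f(0.000000, -0.780000) = -1.037400
  k2 = f(0.105000, -0.888927) = -1.097223
  k3 = f(0.105000, -0.895208) = -1.105577
  k4 = f(0.210000, -1.012171) = -1.176088
  w ← -0.780000 + (0.21/6)·(k1 + 2k2 + 2k3 + k4) = -1.011668
s=0.210000, w=-1.011668:
  k1 = f(0.210000, -1.011668) = -1.175419
  k2 = f(0.315000, -1.135087) = -1.254516
  k3 = f(0.315000, -1.143392) = -1.265562
  k4 = f(0.420000, -1.277436) = -1.358790
  w ← -1.011668 + (0.21/6)·(k1 + 2k2 + 2k3 + k4) = -1.276771
w(0.42) ≈ -1.2768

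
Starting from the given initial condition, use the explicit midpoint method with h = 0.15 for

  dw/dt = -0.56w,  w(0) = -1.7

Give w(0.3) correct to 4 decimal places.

-1.4374

Midpoint: k1 = f(t_n, w_n); k2 = f(t_n + h/2, w_n + (h/2)·k1); w_{n+1} = w_n + h·k2.
t=0.000000, w=-1.700000:
  k1 = f(0.000000, -1.700000) = 0.952000
  k2 = f(0.075000, -1.628600) = 0.912016
  w ← -1.700000 + 0.15·0.912016 = -1.563198
t=0.150000, w=-1.563198:
  k1 = f(0.150000, -1.563198) = 0.875391
  k2 = f(0.225000, -1.497543) = 0.838624
  w ← -1.563198 + 0.15·0.838624 = -1.437404
w(0.3) ≈ -1.4374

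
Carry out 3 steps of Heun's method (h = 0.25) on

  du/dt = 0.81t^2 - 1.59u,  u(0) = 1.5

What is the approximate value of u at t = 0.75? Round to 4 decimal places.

0.5698

Heun: k1 = f(t_n, u_n); k2 = f(t_n + h, u_n + h·k1); u_{n+1} = u_n + (h/2)·(k1 + k2).
t=0.000000, u=1.500000:
  k1 = f(0.000000, 1.500000) = -2.385000
  k2 = f(0.250000, 0.903750) = -1.386338
  u ← 1.500000 + (0.25/2)·(-2.385000 + (-1.386338)) = 1.028583
t=0.250000, u=1.028583:
  k1 = f(0.250000, 1.028583) = -1.584822
  k2 = f(0.500000, 0.632377) = -0.802980
  u ← 1.028583 + (0.25/2)·(-1.584822 + (-0.802980)) = 0.730108
t=0.500000, u=0.730108:
  k1 = f(0.500000, 0.730108) = -0.958371
  k2 = f(0.750000, 0.490515) = -0.324294
  u ← 0.730108 + (0.25/2)·(-0.958371 + (-0.324294)) = 0.569775
u(0.75) ≈ 0.5698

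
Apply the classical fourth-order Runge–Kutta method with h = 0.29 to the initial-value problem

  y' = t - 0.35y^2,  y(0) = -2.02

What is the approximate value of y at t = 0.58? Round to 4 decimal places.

-3.1668

RK4: k1 = f(t_n, y_n); k2 = f(t_n + h/2, y_n + (h/2)·k1); k3 = f(t_n + h/2, y_n + (h/2)·k2); k4 = f(t_n + h, y_n + h·k3); y_{n+1} = y_n + (h/6)·(k1 + 2k2 + 2k3 + k4).
t=0.000000, y=-2.020000:
  k1 = f(0.000000, -2.020000) = -1.428140
  k2 = f(0.145000, -2.227080) = -1.590960
  k3 = f(0.145000, -2.250689) = -1.627961
  k4 = f(0.290000, -2.492109) = -1.883712
  y ← -2.020000 + (0.29/6)·(k1 + 2k2 + 2k3 + k4) = -2.491235
t=0.290000, y=-2.491235:
  k1 = f(0.290000, -2.491235) = -1.882189
  k2 = f(0.435000, -2.764153) = -2.239189
  k3 = f(0.435000, -2.815918) = -2.340287
  k4 = f(0.580000, -3.169918) = -2.936934
  y ← -2.491235 + (0.29/6)·(k1 + 2k2 + 2k3 + k4) = -3.166842
y(0.58) ≈ -3.1668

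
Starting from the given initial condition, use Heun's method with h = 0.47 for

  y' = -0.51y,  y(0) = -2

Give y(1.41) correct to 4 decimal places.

-0.9824

Heun: k1 = f(t_n, y_n); k2 = f(t_n + h, y_n + h·k1); y_{n+1} = y_n + (h/2)·(k1 + k2).
t=0.000000, y=-2.000000:
  k1 = f(0.000000, -2.000000) = 1.020000
  k2 = f(0.470000, -1.520600) = 0.775506
  y ← -2.000000 + (0.47/2)·(1.020000 + 0.775506) = -1.578056
t=0.470000, y=-1.578056:
  k1 = f(0.470000, -1.578056) = 0.804809
  k2 = f(0.940000, -1.199796) = 0.611896
  y ← -1.578056 + (0.47/2)·(0.804809 + 0.611896) = -1.245131
t=0.940000, y=-1.245131:
  k1 = f(0.940000, -1.245131) = 0.635017
  k2 = f(1.410000, -0.946673) = 0.482803
  y ← -1.245131 + (0.47/2)·(0.635017 + 0.482803) = -0.982443
y(1.41) ≈ -0.9824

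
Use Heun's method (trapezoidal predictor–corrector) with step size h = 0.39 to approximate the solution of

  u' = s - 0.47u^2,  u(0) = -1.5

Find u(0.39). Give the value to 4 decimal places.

Heun: k1 = f(s_n, u_n); k2 = f(s_n + h, u_n + h·k1); u_{n+1} = u_n + (h/2)·(k1 + k2).
s=0.000000, u=-1.500000:
  k1 = f(0.000000, -1.500000) = -1.057500
  k2 = f(0.390000, -1.912425) = -1.328964
  u ← -1.500000 + (0.39/2)·(-1.057500 + (-1.328964)) = -1.965360
u(0.39) ≈ -1.9654

-1.9654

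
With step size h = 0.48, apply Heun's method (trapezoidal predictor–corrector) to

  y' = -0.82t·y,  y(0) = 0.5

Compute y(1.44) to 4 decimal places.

0.2162

Heun: k1 = f(t_n, y_n); k2 = f(t_n + h, y_n + h·k1); y_{n+1} = y_n + (h/2)·(k1 + k2).
t=0.000000, y=0.500000:
  k1 = f(0.000000, 0.500000) = 0.000000
  k2 = f(0.480000, 0.500000) = -0.196800
  y ← 0.500000 + (0.48/2)·(0.000000 + (-0.196800)) = 0.452768
t=0.480000, y=0.452768:
  k1 = f(0.480000, 0.452768) = -0.178209
  k2 = f(0.960000, 0.367227) = -0.289081
  y ← 0.452768 + (0.48/2)·(-0.178209 + (-0.289081)) = 0.340618
t=0.960000, y=0.340618:
  k1 = f(0.960000, 0.340618) = -0.268135
  k2 = f(1.440000, 0.211914) = -0.250228
  y ← 0.340618 + (0.48/2)·(-0.268135 + (-0.250228)) = 0.216211
y(1.44) ≈ 0.2162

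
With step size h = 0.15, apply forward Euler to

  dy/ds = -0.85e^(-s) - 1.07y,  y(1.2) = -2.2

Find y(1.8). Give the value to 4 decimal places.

-1.1871

Euler: y_{n+1} = y_n + h·f(s_n, y_n).
s=1.200000, y=-2.200000: f=2.097985 → y ← -2.200000 + 0.15·2.097985 = -1.885302
s=1.350000, y=-1.885302: f=1.796919 → y ← -1.885302 + 0.15·1.796919 = -1.615764
s=1.500000, y=-1.615764: f=1.539207 → y ← -1.615764 + 0.15·1.539207 = -1.384883
s=1.650000, y=-1.384883: f=1.318583 → y ← -1.384883 + 0.15·1.318583 = -1.187096
y(1.8) ≈ -1.1871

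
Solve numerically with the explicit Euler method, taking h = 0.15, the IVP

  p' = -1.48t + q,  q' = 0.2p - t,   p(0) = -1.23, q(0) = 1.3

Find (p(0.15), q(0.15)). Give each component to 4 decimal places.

-1.0350, 1.2631

Euler on (p,q): p_{n+1} = p_n + h·p', q_{n+1} = q_n + h·q'.
0.000000: (-1.230000, 1.300000); f=(1.300000, -0.246000) → (-1.035000, 1.263100)
(p(0.15), q(0.15)) ≈ (-1.0350, 1.2631)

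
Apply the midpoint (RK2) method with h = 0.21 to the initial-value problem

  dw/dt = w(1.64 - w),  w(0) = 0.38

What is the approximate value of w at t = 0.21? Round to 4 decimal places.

0.4893

Midpoint: k1 = f(t_n, w_n); k2 = f(t_n + h/2, w_n + (h/2)·k1); w_{n+1} = w_n + h·k2.
t=0.000000, w=0.380000:
  k1 = f(0.000000, 0.380000) = 0.478800
  k2 = f(0.105000, 0.430274) = 0.520514
  w ← 0.380000 + 0.21·0.520514 = 0.489308
w(0.21) ≈ 0.4893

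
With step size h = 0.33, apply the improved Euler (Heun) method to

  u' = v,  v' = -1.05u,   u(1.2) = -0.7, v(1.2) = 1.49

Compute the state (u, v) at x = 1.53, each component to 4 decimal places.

-0.1683, 1.6474

Heun on (u,v): k1 = f(x_n, state_n); k2 = f(x_n + h, state_n + h·k1); state_{n+1} = state_n + (h/2)·(k1 + k2).
1.200000: (-0.700000, 1.490000)
  k1 = (1.490000, 0.735000)
  predictor → (-0.208300, 1.732550)
  k2 = (1.732550, 0.218715)
  → (-0.168279, 1.647363)
(u(1.53), v(1.53)) ≈ (-0.1683, 1.6474)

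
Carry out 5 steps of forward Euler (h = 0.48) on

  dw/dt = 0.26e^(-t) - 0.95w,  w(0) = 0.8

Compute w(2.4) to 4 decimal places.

0.1100

Euler: w_{n+1} = w_n + h·f(t_n, w_n).
t=0.000000, w=0.800000: f=-0.500000 → w ← 0.800000 + 0.48·(-0.500000) = 0.560000
t=0.480000, w=0.560000: f=-0.371116 → w ← 0.560000 + 0.48·(-0.371116) = 0.381864
t=0.960000, w=0.381864: f=-0.263219 → w ← 0.381864 + 0.48·(-0.263219) = 0.255519
t=1.440000, w=0.255519: f=-0.181142 → w ← 0.255519 + 0.48·(-0.181142) = 0.168571
t=1.920000, w=0.168571: f=-0.122025 → w ← 0.168571 + 0.48·(-0.122025) = 0.109999
w(2.4) ≈ 0.1100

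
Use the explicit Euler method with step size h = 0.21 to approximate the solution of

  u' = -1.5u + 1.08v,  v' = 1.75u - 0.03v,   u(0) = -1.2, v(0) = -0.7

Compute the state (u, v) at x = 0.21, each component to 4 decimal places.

Euler on (u,v): u_{n+1} = u_n + h·u', v_{n+1} = v_n + h·v'.
0.000000: (-1.200000, -0.700000); f=(1.044000, -2.079000) → (-0.980760, -1.136590)
(u(0.21), v(0.21)) ≈ (-0.9808, -1.1366)

-0.9808, -1.1366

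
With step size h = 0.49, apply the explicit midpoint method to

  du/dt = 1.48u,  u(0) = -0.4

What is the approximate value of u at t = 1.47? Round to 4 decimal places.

-3.1435

Midpoint: k1 = f(t_n, u_n); k2 = f(t_n + h/2, u_n + (h/2)·k1); u_{n+1} = u_n + h·k2.
t=0.000000, u=-0.400000:
  k1 = f(0.000000, -0.400000) = -0.592000
  k2 = f(0.245000, -0.545040) = -0.806659
  u ← -0.400000 + 0.49·(-0.806659) = -0.795263
t=0.490000, u=-0.795263:
  k1 = f(0.490000, -0.795263) = -1.176989
  k2 = f(0.735000, -1.083625) = -1.603766
  u ← -0.795263 + 0.49·(-1.603766) = -1.581108
t=0.980000, u=-1.581108:
  k1 = f(0.980000, -1.581108) = -2.340040
  k2 = f(1.225000, -2.154418) = -3.188539
  u ← -1.581108 + 0.49·(-3.188539) = -3.143492
u(1.47) ≈ -3.1435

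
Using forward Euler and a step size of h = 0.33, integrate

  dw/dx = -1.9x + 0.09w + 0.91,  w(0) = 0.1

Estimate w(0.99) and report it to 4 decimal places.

0.4102

Euler: w_{n+1} = w_n + h·f(x_n, w_n).
x=0.000000, w=0.100000: f=0.919000 → w ← 0.100000 + 0.33·0.919000 = 0.403270
x=0.330000, w=0.403270: f=0.319294 → w ← 0.403270 + 0.33·0.319294 = 0.508637
x=0.660000, w=0.508637: f=-0.298223 → w ← 0.508637 + 0.33·(-0.298223) = 0.410224
w(0.99) ≈ 0.4102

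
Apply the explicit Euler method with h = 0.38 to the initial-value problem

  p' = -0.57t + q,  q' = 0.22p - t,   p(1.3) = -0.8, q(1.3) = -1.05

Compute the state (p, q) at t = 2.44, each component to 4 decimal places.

Euler on (p,q): p_{n+1} = p_n + h·p', q_{n+1} = q_n + h·q'.
1.300000: (-0.800000, -1.050000); f=(-1.791000, -1.476000) → (-1.480580, -1.610880)
1.680000: (-1.480580, -1.610880); f=(-2.568480, -2.005728) → (-2.456602, -2.373056)
2.060000: (-2.456602, -2.373056); f=(-3.547256, -2.600453) → (-3.804560, -3.361228)
(p(2.44), q(2.44)) ≈ (-3.8046, -3.3612)

-3.8046, -3.3612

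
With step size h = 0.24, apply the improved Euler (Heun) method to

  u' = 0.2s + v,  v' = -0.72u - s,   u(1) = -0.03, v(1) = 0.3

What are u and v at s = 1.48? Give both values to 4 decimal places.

0.1020, -0.3177

Heun on (u,v): k1 = f(s_n, state_n); k2 = f(s_n + h, state_n + h·k1); state_{n+1} = state_n + (h/2)·(k1 + k2).
1.000000: (-0.030000, 0.300000)
  k1 = (0.500000, -0.978400)
  predictor → (0.090000, 0.065184)
  k2 = (0.313184, -1.304800)
  → (0.067582, 0.026016)
1.240000: (0.067582, 0.026016)
  k1 = (0.274016, -1.288659)
  predictor → (0.133346, -0.283262)
  k2 = (0.012738, -1.576009)
  → (0.101993, -0.317744)
(u(1.48), v(1.48)) ≈ (0.1020, -0.3177)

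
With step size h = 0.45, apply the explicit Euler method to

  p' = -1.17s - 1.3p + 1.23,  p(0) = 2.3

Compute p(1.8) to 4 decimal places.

0.0381

Euler: p_{n+1} = p_n + h·f(s_n, p_n).
s=0.000000, p=2.300000: f=-1.760000 → p ← 2.300000 + 0.45·(-1.760000) = 1.508000
s=0.450000, p=1.508000: f=-1.256900 → p ← 1.508000 + 0.45·(-1.256900) = 0.942395
s=0.900000, p=0.942395: f=-1.048113 → p ← 0.942395 + 0.45·(-1.048113) = 0.470744
s=1.350000, p=0.470744: f=-0.961467 → p ← 0.470744 + 0.45·(-0.961467) = 0.038084
p(1.8) ≈ 0.0381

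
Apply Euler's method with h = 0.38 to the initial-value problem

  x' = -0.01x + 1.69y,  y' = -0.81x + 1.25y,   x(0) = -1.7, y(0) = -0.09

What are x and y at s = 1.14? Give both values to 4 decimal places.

Euler on (x,y): x_{n+1} = x_n + h·x', y_{n+1} = y_n + h·y'.
0.000000: (-1.700000, -0.090000); f=(-0.135100, 1.264500) → (-1.751338, 0.390510)
0.380000: (-1.751338, 0.390510); f=(0.677475, 1.906721) → (-1.493897, 1.115064)
0.760000: (-1.493897, 1.115064); f=(1.899397, 2.603887) → (-0.772126, 2.104541)
(x(1.14), y(1.14)) ≈ (-0.7721, 2.1045)

-0.7721, 2.1045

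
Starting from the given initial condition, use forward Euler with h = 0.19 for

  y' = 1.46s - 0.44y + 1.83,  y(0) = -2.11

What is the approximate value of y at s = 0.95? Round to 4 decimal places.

Euler: y_{n+1} = y_n + h·f(s_n, y_n).
s=0.000000, y=-2.110000: f=2.758400 → y ← -2.110000 + 0.19·2.758400 = -1.585904
s=0.190000, y=-1.585904: f=2.805198 → y ← -1.585904 + 0.19·2.805198 = -1.052916
s=0.380000, y=-1.052916: f=2.848083 → y ← -1.052916 + 0.19·2.848083 = -0.511781
s=0.570000, y=-0.511781: f=2.887383 → y ← -0.511781 + 0.19·2.887383 = 0.036822
s=0.760000, y=0.036822: f=2.923398 → y ← 0.036822 + 0.19·2.923398 = 0.592268
y(0.95) ≈ 0.5923

0.5923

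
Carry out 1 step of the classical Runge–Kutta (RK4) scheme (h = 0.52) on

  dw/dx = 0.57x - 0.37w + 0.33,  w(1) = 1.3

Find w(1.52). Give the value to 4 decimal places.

1.5706

RK4: k1 = f(x_n, w_n); k2 = f(x_n + h/2, w_n + (h/2)·k1); k3 = f(x_n + h/2, w_n + (h/2)·k2); k4 = f(x_n + h, w_n + h·k3); w_{n+1} = w_n + (h/6)·(k1 + 2k2 + 2k3 + k4).
x=1.000000, w=1.300000:
  k1 = f(1.000000, 1.300000) = 0.419000
  k2 = f(1.260000, 1.408940) = 0.526892
  k3 = f(1.260000, 1.436992) = 0.516513
  k4 = f(1.520000, 1.568587) = 0.616023
  w ← 1.300000 + (0.52/6)·(k1 + 2k2 + 2k3 + k4) = 1.570559
w(1.52) ≈ 1.5706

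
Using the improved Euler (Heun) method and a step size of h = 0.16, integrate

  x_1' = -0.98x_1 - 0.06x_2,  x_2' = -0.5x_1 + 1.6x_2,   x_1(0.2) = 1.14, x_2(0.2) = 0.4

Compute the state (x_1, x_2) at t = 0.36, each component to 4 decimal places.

0.9717, 0.4199

Heun on (x_1,x_2): k1 = f(t_n, state_n); k2 = f(t_n + h, state_n + h·k1); state_{n+1} = state_n + (h/2)·(k1 + k2).
0.200000: (1.140000, 0.400000)
  k1 = (-1.141200, 0.070000)
  predictor → (0.957408, 0.411200)
  k2 = (-0.962932, 0.179216)
  → (0.971669, 0.419937)
(x_1(0.36), x_2(0.36)) ≈ (0.9717, 0.4199)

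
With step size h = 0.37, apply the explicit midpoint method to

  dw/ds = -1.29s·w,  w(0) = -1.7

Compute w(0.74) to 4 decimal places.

Midpoint: k1 = f(s_n, w_n); k2 = f(s_n + h/2, w_n + (h/2)·k1); w_{n+1} = w_n + h·k2.
s=0.000000, w=-1.700000:
  k1 = f(0.000000, -1.700000) = 0.000000
  k2 = f(0.185000, -1.700000) = 0.405705
  w ← -1.700000 + 0.37·0.405705 = -1.549889
s=0.370000, w=-1.549889:
  k1 = f(0.370000, -1.549889) = 0.739762
  k2 = f(0.555000, -1.413033) = 1.011661
  w ← -1.549889 + 0.37·1.011661 = -1.175575
w(0.74) ≈ -1.1756

-1.1756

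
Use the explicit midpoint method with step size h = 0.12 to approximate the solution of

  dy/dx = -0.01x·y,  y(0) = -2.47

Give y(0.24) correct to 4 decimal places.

-2.4693

Midpoint: k1 = f(x_n, y_n); k2 = f(x_n + h/2, y_n + (h/2)·k1); y_{n+1} = y_n + h·k2.
x=0.000000, y=-2.470000:
  k1 = f(0.000000, -2.470000) = 0.000000
  k2 = f(0.060000, -2.470000) = 0.001482
  y ← -2.470000 + 0.12·0.001482 = -2.469822
x=0.120000, y=-2.469822:
  k1 = f(0.120000, -2.469822) = 0.002964
  k2 = f(0.180000, -2.469644) = 0.004445
  y ← -2.469822 + 0.12·0.004445 = -2.469289
y(0.24) ≈ -2.4693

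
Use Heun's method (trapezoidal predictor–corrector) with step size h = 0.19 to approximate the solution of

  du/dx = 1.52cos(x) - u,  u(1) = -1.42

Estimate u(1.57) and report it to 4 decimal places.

-0.6451

Heun: k1 = f(x_n, u_n); k2 = f(x_n + h, u_n + h·k1); u_{n+1} = u_n + (h/2)·(k1 + k2).
x=1.000000, u=-1.420000:
  k1 = f(1.000000, -1.420000) = 2.241260
  k2 = f(1.190000, -0.994161) = 1.559084
  u ← -1.420000 + (0.19/2)·(2.241260 + 1.559084) = -1.058967
x=1.190000, u=-1.058967:
  k1 = f(1.190000, -1.058967) = 1.623890
  k2 = f(1.380000, -0.750428) = 1.038682
  u ← -1.058967 + (0.19/2)·(1.623890 + 1.038682) = -0.806023
x=1.380000, u=-0.806023:
  k1 = f(1.380000, -0.806023) = 1.094277
  k2 = f(1.570000, -0.598110) = 0.599321
  u ← -0.806023 + (0.19/2)·(1.094277 + 0.599321) = -0.645131
u(1.57) ≈ -0.6451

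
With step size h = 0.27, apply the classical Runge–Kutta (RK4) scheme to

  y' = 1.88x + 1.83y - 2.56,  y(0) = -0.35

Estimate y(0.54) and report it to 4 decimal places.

-2.9064

RK4: k1 = f(x_n, y_n); k2 = f(x_n + h/2, y_n + (h/2)·k1); k3 = f(x_n + h/2, y_n + (h/2)·k2); k4 = f(x_n + h, y_n + h·k3); y_{n+1} = y_n + (h/6)·(k1 + 2k2 + 2k3 + k4).
x=0.000000, y=-0.350000:
  k1 = f(0.000000, -0.350000) = -3.200500
  k2 = f(0.135000, -0.782067) = -3.737384
  k3 = f(0.135000, -0.854547) = -3.870021
  k4 = f(0.270000, -1.394906) = -4.605077
  y ← -0.350000 + (0.27/6)·(k1 + 2k2 + 2k3 + k4) = -1.385917
x=0.270000, y=-1.385917:
  k1 = f(0.270000, -1.385917) = -4.588629
  k2 = f(0.405000, -2.005382) = -5.468449
  k3 = f(0.405000, -2.124158) = -5.685809
  k4 = f(0.540000, -2.921086) = -6.890387
  y ← -1.385917 + (0.27/6)·(k1 + 2k2 + 2k3 + k4) = -2.906356
y(0.54) ≈ -2.9064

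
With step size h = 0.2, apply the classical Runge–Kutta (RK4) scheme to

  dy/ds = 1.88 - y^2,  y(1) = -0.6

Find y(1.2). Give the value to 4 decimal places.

RK4: k1 = f(s_n, y_n); k2 = f(s_n + h/2, y_n + (h/2)·k1); k3 = f(s_n + h/2, y_n + (h/2)·k2); k4 = f(s_n + h, y_n + h·k3); y_{n+1} = y_n + (h/6)·(k1 + 2k2 + 2k3 + k4).
s=1.000000, y=-0.600000:
  k1 = f(1.000000, -0.600000) = 1.520000
  k2 = f(1.100000, -0.448000) = 1.679296
  k3 = f(1.100000, -0.432070) = 1.693315
  k4 = f(1.200000, -0.261337) = 1.811703
  y ← -0.600000 + (0.2/6)·(k1 + 2k2 + 2k3 + k4) = -0.264102
y(1.2) ≈ -0.2641

-0.2641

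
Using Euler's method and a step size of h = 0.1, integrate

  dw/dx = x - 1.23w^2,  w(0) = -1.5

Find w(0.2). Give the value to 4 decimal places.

-2.1550

Euler: w_{n+1} = w_n + h·f(x_n, w_n).
x=0.000000, w=-1.500000: f=-2.767500 → w ← -1.500000 + 0.1·(-2.767500) = -1.776750
x=0.100000, w=-1.776750: f=-3.782914 → w ← -1.776750 + 0.1·(-3.782914) = -2.155041
w(0.2) ≈ -2.1550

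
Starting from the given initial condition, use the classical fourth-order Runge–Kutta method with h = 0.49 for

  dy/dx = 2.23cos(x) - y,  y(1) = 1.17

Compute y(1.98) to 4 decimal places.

RK4: k1 = f(x_n, y_n); k2 = f(x_n + h/2, y_n + (h/2)·k1); k3 = f(x_n + h/2, y_n + (h/2)·k2); k4 = f(x_n + h, y_n + h·k3); y_{n+1} = y_n + (h/6)·(k1 + 2k2 + 2k3 + k4).
x=1.000000, y=1.170000:
  k1 = f(1.000000, 1.170000) = 0.034874
  k2 = f(1.245000, 1.178544) = -0.464803
  k3 = f(1.245000, 1.056123) = -0.342382
  k4 = f(1.490000, 1.002233) = -0.822253
  y ← 1.170000 + (0.49/6)·(k1 + 2k2 + 2k3 + k4) = 0.973857
x=1.490000, y=0.973857:
  k1 = f(1.490000, 0.973857) = -0.793877
  k2 = f(1.735000, 0.779357) = -1.143888
  k3 = f(1.735000, 0.693605) = -1.058135
  k4 = f(1.980000, 0.455371) = -1.342641
  y ← 0.973857 + (0.49/6)·(k1 + 2k2 + 2k3 + k4) = 0.439711
y(1.98) ≈ 0.4397

0.4397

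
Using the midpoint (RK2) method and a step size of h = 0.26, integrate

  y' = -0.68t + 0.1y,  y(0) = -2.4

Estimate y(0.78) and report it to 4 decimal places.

-2.8064

Midpoint: k1 = f(t_n, y_n); k2 = f(t_n + h/2, y_n + (h/2)·k1); y_{n+1} = y_n + h·k2.
t=0.000000, y=-2.400000:
  k1 = f(0.000000, -2.400000) = -0.240000
  k2 = f(0.130000, -2.431200) = -0.331520
  y ← -2.400000 + 0.26·(-0.331520) = -2.486195
t=0.260000, y=-2.486195:
  k1 = f(0.260000, -2.486195) = -0.425420
  k2 = f(0.390000, -2.541500) = -0.519350
  y ← -2.486195 + 0.26·(-0.519350) = -2.621226
t=0.520000, y=-2.621226:
  k1 = f(0.520000, -2.621226) = -0.615723
  k2 = f(0.650000, -2.701270) = -0.712127
  y ← -2.621226 + 0.26·(-0.712127) = -2.806379
y(0.78) ≈ -2.8064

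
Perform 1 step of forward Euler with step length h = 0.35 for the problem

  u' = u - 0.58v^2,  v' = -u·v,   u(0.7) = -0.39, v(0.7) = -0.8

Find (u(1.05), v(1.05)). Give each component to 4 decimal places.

Euler on (u,v): u_{n+1} = u_n + h·u', v_{n+1} = v_n + h·v'.
0.700000: (-0.390000, -0.800000); f=(-0.761200, -0.312000) → (-0.656420, -0.909200)
(u(1.05), v(1.05)) ≈ (-0.6564, -0.9092)

-0.6564, -0.9092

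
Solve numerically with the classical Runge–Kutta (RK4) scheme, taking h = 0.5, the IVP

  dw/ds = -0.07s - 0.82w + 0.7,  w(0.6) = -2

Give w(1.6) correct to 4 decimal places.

-0.4593

RK4: k1 = f(s_n, w_n); k2 = f(s_n + h/2, w_n + (h/2)·k1); k3 = f(s_n + h/2, w_n + (h/2)·k2); k4 = f(s_n + h, w_n + h·k3); w_{n+1} = w_n + (h/6)·(k1 + 2k2 + 2k3 + k4).
s=0.600000, w=-2.000000:
  k1 = f(0.600000, -2.000000) = 2.298000
  k2 = f(0.850000, -1.425500) = 1.809410
  k3 = f(0.850000, -1.547648) = 1.909571
  k4 = f(1.100000, -1.045215) = 1.480076
  w ← -2.000000 + (0.5/6)·(k1 + 2k2 + 2k3 + k4) = -1.065330
s=1.100000, w=-1.065330:
  k1 = f(1.100000, -1.065330) = 1.496571
  k2 = f(1.350000, -0.691187) = 1.172274
  k3 = f(1.350000, -0.772262) = 1.238755
  k4 = f(1.600000, -0.445953) = 0.953681
  w ← -1.065330 + (0.5/6)·(k1 + 2k2 + 2k3 + k4) = -0.459304
w(1.6) ≈ -0.4593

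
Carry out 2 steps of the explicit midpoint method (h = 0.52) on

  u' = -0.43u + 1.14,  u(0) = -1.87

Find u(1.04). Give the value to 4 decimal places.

-0.2525

Midpoint: k1 = f(t_n, u_n); k2 = f(t_n + h/2, u_n + (h/2)·k1); u_{n+1} = u_n + h·k2.
t=0.000000, u=-1.870000:
  k1 = f(0.000000, -1.870000) = 1.944100
  k2 = f(0.260000, -1.364534) = 1.726750
  u ← -1.870000 + 0.52·1.726750 = -0.972090
t=0.520000, u=-0.972090:
  k1 = f(0.520000, -0.972090) = 1.557999
  k2 = f(0.780000, -0.567011) = 1.383815
  u ← -0.972090 + 0.52·1.383815 = -0.252507
u(1.04) ≈ -0.2525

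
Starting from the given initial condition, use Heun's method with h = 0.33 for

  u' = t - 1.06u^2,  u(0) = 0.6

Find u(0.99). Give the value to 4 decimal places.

0.7310

Heun: k1 = f(t_n, u_n); k2 = f(t_n + h, u_n + h·k1); u_{n+1} = u_n + (h/2)·(k1 + k2).
t=0.000000, u=0.600000:
  k1 = f(0.000000, 0.600000) = -0.381600
  k2 = f(0.330000, 0.474072) = 0.091771
  u ← 0.600000 + (0.33/2)·(-0.381600 + 0.091771) = 0.552178
t=0.330000, u=0.552178:
  k1 = f(0.330000, 0.552178) = 0.006805
  k2 = f(0.660000, 0.554424) = 0.334171
  u ← 0.552178 + (0.33/2)·(0.006805 + 0.334171) = 0.608439
t=0.660000, u=0.608439:
  k1 = f(0.660000, 0.608439) = 0.267590
  k2 = f(0.990000, 0.696744) = 0.475421
  u ← 0.608439 + (0.33/2)·(0.267590 + 0.475421) = 0.731036
u(0.99) ≈ 0.7310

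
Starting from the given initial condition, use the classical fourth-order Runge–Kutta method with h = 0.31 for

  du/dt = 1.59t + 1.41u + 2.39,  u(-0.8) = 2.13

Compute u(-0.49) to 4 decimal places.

3.8207

RK4: k1 = f(t_n, u_n); k2 = f(t_n + h/2, u_n + (h/2)·k1); k3 = f(t_n + h/2, u_n + (h/2)·k2); k4 = f(t_n + h, u_n + h·k3); u_{n+1} = u_n + (h/6)·(k1 + 2k2 + 2k3 + k4).
t=-0.800000, u=2.130000:
  k1 = f(-0.800000, 2.130000) = 4.121300
  k2 = f(-0.645000, 2.768801) = 5.268460
  k3 = f(-0.645000, 2.946611) = 5.519172
  k4 = f(-0.490000, 3.840943) = 7.026630
  u ← 2.130000 + (0.31/6)·(k1 + 2k2 + 2k3 + k4) = 3.820698
u(-0.49) ≈ 3.8207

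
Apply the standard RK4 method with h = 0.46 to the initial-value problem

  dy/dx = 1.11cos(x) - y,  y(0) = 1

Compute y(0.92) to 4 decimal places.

RK4: k1 = f(x_n, y_n); k2 = f(x_n + h/2, y_n + (h/2)·k1); k3 = f(x_n + h/2, y_n + (h/2)·k2); k4 = f(x_n + h, y_n + h·k3); y_{n+1} = y_n + (h/6)·(k1 + 2k2 + 2k3 + k4).
x=0.000000, y=1.000000:
  k1 = f(0.000000, 1.000000) = 0.110000
  k2 = f(0.230000, 1.025300) = 0.055470
  k3 = f(0.230000, 1.012758) = 0.068012
  k4 = f(0.460000, 1.031285) = -0.036667
  y ← 1.000000 + (0.46/6)·(k1 + 2k2 + 2k3 + k4) = 1.024556
x=0.460000, y=1.024556:
  k1 = f(0.460000, 1.024556) = -0.029938
  k2 = f(0.690000, 1.017670) = -0.161587
  k3 = f(0.690000, 0.987391) = -0.131308
  k4 = f(0.920000, 0.964154) = -0.291694
  y ← 1.024556 + (0.46/6)·(k1 + 2k2 + 2k3 + k4) = 0.954987
y(0.92) ≈ 0.9550

0.9550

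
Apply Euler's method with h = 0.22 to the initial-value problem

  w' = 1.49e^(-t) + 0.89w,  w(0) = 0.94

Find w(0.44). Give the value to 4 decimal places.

Euler: w_{n+1} = w_n + h·f(t_n, w_n).
t=0.000000, w=0.940000: f=2.326600 → w ← 0.940000 + 0.22·2.326600 = 1.451852
t=0.220000, w=1.451852: f=2.487901 → w ← 1.451852 + 0.22·2.487901 = 1.999190
w(0.44) ≈ 1.9992

1.9992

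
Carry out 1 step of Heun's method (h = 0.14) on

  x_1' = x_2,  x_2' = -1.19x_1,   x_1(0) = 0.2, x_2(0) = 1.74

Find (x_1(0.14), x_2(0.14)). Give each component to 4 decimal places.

0.4413, 1.6864

Heun on (x_1,x_2): k1 = f(x_n, state_n); k2 = f(x_n + h, state_n + h·k1); state_{n+1} = state_n + (h/2)·(k1 + k2).
0.000000: (0.200000, 1.740000)
  k1 = (1.740000, -0.238000)
  predictor → (0.443600, 1.706680)
  k2 = (1.706680, -0.527884)
  → (0.441268, 1.686388)
(x_1(0.14), x_2(0.14)) ≈ (0.4413, 1.6864)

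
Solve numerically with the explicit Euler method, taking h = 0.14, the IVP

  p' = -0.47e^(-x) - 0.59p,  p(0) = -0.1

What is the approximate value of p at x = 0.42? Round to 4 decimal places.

Euler: p_{n+1} = p_n + h·f(x_n, p_n).
x=0.000000, p=-0.100000: f=-0.411000 → p ← -0.100000 + 0.14·(-0.411000) = -0.157540
x=0.140000, p=-0.157540: f=-0.315650 → p ← -0.157540 + 0.14·(-0.315650) = -0.201731
x=0.280000, p=-0.201731: f=-0.236197 → p ← -0.201731 + 0.14·(-0.236197) = -0.234799
p(0.42) ≈ -0.2348

-0.2348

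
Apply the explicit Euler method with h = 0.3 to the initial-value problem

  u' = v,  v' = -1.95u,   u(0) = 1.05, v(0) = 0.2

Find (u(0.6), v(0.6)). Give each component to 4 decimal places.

Euler on (u,v): u_{n+1} = u_n + h·u', v_{n+1} = v_n + h·v'.
0.000000: (1.050000, 0.200000); f=(0.200000, -2.047500) → (1.110000, -0.414250)
0.300000: (1.110000, -0.414250); f=(-0.414250, -2.164500) → (0.985725, -1.063600)
(u(0.6), v(0.6)) ≈ (0.9857, -1.0636)

0.9857, -1.0636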